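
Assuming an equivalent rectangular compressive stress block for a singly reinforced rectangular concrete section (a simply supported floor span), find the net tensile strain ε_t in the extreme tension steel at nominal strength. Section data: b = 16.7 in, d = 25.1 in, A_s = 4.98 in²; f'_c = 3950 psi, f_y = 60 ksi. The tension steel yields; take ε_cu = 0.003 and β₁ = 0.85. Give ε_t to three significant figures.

a = A_s f_y/(0.85 f'_c b) = 5.329 in.
β₁ = 0.85, so c = a/β₁ = 5.329/0.85 = 6.269 in.
From the linear strain diagram with ε_cu = 0.003: ε_t = 0.003 (d − c)/c = 0.003 × (25.1 − 6.269)/6.269 = 0.00901.
Since ε_t ≥ 0.005, the section is tension-controlled.

ε_t ≈ 0.00901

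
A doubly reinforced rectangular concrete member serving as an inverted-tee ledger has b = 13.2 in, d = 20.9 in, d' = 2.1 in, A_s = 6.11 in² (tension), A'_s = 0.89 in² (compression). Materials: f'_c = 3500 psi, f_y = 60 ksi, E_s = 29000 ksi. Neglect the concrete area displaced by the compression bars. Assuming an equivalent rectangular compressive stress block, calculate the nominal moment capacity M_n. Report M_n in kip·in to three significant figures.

Assume both steels yield.
a = (A_s − A'_s) f_y/(0.85 f'_c b) = (6.11 − 0.89) × 60/(0.85 × 3.5 × 13.2) = 7.976 in.
c = a/β₁ = 7.976/0.85 = 9.384 in; ε'_s = 0.003(c − d')/c = 0.0023 ≥ ε_y = 0.0021, so the compression steel yields.
M_n = (A_s − A'_s) f_y (d − a/2) + A'_s f_y (d − d') = 313.2 × (20.9 − 3.988) + 53.4 × (20.9 − 2.1) = 5296.8 + 1003.9 = 6300.7 kip·in.

M_n ≈ 6300 kip·in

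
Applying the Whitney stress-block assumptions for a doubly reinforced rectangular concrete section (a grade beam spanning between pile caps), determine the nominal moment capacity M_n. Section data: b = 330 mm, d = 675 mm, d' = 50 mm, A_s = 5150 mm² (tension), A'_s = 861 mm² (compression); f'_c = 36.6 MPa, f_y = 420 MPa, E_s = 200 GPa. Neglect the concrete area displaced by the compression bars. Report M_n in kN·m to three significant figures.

M_n ≈ 1280 kN·m

Assume both tension and compression steel yield.
Net tension couple steel: A_s − A'_s = 4289 mm².
a = (A_s − A'_s) f_y / (0.85 f'_c b) = 1801380/(0.85 × 36.6 × 330) = 175.47 mm.
c = a/β₁ = 175.47/0.789 = 222.40 mm; ε'_s = 0.003(c − d')/c = 0.0023 ≥ f_y/E_s = 0.0021, so compression steel does yield.
M_n = (A_s − A'_s) f_y (d − a/2) + A'_s f_y (d − d') = [1801380 × (675 − 87.735) + 361620 × (675 − 50)] × 10⁻⁶ = 1057.89 + 226.01 = 1283.90 kN·m.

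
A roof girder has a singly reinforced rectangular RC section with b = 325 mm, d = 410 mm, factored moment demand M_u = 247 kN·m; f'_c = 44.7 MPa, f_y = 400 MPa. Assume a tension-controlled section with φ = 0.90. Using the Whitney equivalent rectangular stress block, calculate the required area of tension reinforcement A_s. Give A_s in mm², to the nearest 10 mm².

M_n = M_u/φ = 247/0.90 = 274.444 kN·m.
With M_n = 0.85 f'_c a b (d − a/2), solve the quadratic for a:
a = d − √(d² − 2M_n/(0.85 f'_c b)) = 410 − √(410² − 2 × 274.444×10⁶/(0.85 × 44.7 × 325)) = 58.36 mm.
A_s = 0.85 f'_c a b / f_y = 0.85 × 44.7 × 58.36 × 325 / 400 = 1801.6 mm².

A_s ≈ 1800 mm²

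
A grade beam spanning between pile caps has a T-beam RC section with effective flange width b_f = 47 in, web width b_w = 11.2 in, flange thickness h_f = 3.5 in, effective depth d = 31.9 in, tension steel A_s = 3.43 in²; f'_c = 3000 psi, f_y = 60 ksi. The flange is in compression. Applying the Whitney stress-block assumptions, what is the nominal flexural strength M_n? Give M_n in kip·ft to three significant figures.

Tension: T = A_s f_y = 3.43 × 60 = 205.8 kips.
Try a within the flange: a = T/(0.85 f'_c b_f) = 205.8/(0.85 × 3 × 47) = 1.717 in.
Since a = 1.717 ≤ h_f = 3.5 in, the stress block lies entirely in the flange; analyse as a rectangular beam of width b_f.
M_n = T(d − a/2) = 205.8 × (31.9 − 0.8585) = 6388.3 kip·in.
M_n = 6388.3/12 = 532.36 kip·ft.

M_n ≈ 532 kip·ft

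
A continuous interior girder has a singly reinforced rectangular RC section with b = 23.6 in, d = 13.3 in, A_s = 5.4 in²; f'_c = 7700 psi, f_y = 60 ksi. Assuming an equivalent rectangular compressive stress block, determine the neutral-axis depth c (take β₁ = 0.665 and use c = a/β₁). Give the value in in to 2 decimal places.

c ≈ 3.15 in

T = A_s f_y = 5.4 × 60 = 324 kips.
a = T/(0.85 f'_c b) = 324/(0.85 × 7.7 × 23.6) = 2.0976 in.
With β₁ = 0.665, c = a/β₁ = 2.0976/0.665 = 3.15 in.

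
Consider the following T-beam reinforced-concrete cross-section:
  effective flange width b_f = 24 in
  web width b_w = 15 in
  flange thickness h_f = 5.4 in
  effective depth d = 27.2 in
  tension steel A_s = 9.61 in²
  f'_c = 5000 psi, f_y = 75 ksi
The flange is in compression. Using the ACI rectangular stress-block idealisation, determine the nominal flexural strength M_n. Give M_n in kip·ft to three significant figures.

M_n ≈ 1410 kip·ft

Tension: T = A_s f_y = 9.61 × 75 = 720.75 kips.
Try a within the flange: a = T/(0.85 f'_c b_f) = 720.75/(0.85 × 5 × 24) = 7.066 in.
a = 7.066 > h_f = 5.4 in: the block extends into the web. Split into flange-overhang and web parts.
C_f = 0.85 f'_c (b_f − b_w) h_f = 0.85 × 5 × (24 − 15) × 5.4 = 206.6 kips.
Remaining web compression depth: a_w = (T − C_f)/(0.85 f'_c b_w) = (720.75 − 206.6)/(0.85 × 5 × 15) = 8.065 in.
M_n = C_f(d − h_f/2) + (T − C_f)(d − a_w/2) = 206.6 × (27.2 − 2.7) + 514.15 × (27.2 − 4.0325) = 5061.7 + 11911.6 = 16973.3 kip·in.
M_n = 16973.3/12 = 1414.44 kip·ft.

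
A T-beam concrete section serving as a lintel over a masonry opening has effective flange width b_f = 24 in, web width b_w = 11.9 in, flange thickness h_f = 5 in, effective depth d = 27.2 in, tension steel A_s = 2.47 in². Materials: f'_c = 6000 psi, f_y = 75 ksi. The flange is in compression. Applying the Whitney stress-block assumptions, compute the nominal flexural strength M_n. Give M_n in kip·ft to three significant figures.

M_n ≈ 408 kip·ft

Tension: T = A_s f_y = 2.47 × 75 = 185.25 kips.
Try a within the flange: a = T/(0.85 f'_c b_f) = 185.25/(0.85 × 6 × 24) = 1.513 in.
Since a = 1.513 ≤ h_f = 5 in, the stress block lies entirely in the flange; analyse as a rectangular beam of width b_f.
M_n = T(d − a/2) = 185.25 × (27.2 − 0.7565) = 4898.7 kip·in.
M_n = 4898.7/12 = 408.23 kip·ft.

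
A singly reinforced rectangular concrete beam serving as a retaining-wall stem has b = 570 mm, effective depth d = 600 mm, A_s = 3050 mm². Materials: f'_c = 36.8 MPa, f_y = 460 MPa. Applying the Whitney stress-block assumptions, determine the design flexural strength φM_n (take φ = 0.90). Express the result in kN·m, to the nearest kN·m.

T = A_s f_y = 3050 × 460 = 1403000 N = 1403 kN.
From C = T: a = T/(0.85 f'_c b) = 1403000/(0.85 × 36.8 × 570) = 78.69 mm.
M_n = T(d − a/2) = 1403 kN × (600 − 39.345) mm = 786.60 kN·m.
φM_n = 0.90 × 786.60 = 707.94 kN·m.

φM_n ≈ 708 kN·m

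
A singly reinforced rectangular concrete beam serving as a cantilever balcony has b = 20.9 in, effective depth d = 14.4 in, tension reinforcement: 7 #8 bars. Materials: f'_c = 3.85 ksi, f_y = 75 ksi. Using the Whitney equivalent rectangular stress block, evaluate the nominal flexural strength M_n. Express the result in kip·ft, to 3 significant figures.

A_s = 7 × 0.79 = 5.53 in².
T = A_s f_y = 5.53 × 75 = 414.75 kips.
a = T/(0.85 f'_c b) = 414.75/(0.85 × 3.85 × 20.9) = 6.064 in.
M_n = T(d − a/2) = 414.75 × (14.4 − 3.032) = 4714.9 kip·in = 4714.9/12 = 392.91 kip·ft.

M_n ≈ 393 kip·ft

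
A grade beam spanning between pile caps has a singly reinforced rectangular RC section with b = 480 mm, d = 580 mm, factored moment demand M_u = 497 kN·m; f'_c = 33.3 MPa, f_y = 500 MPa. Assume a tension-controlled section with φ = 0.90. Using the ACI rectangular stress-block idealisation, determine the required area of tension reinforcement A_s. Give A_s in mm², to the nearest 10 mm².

M_n = M_u/φ = 497/0.90 = 552.222 kN·m.
With M_n = 0.85 f'_c a b (d − a/2), solve the quadratic for a:
a = d − √(d² − 2M_n/(0.85 f'_c b)) = 580 − √(580² − 2 × 552.222×10⁶/(0.85 × 33.3 × 480)) = 74.92 mm.
A_s = 0.85 f'_c a b / f_y = 0.85 × 33.3 × 74.92 × 480 / 500 = 2035.8 mm².

A_s ≈ 2040 mm²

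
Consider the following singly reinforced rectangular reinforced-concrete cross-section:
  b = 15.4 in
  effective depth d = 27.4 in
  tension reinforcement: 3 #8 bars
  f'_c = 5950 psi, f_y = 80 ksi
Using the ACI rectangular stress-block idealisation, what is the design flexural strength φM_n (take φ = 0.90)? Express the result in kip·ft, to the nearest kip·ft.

φM_n ≈ 372 kip·ft

A_s = 3 × 0.79 = 2.37 in².
T = A_s f_y = 2.37 × 80 = 189.6 kips.
a = T/(0.85 f'_c b) = 189.6/(0.85 × 5.95 × 15.4) = 2.434 in.
M_n = T(d − a/2) = 189.6 × (27.4 − 1.217) = 4964.3 kip·in = 4964.3/12 = 413.69 kip·ft.
φM_n = 0.90 × 413.69 = 372.32 kip·ft.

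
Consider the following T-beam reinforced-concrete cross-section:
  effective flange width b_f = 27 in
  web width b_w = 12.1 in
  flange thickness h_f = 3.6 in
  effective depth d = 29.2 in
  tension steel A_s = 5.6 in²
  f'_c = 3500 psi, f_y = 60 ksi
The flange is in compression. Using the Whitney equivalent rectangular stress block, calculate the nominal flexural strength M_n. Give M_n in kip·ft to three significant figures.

Tension: T = A_s f_y = 5.6 × 60 = 336 kips.
Try a within the flange: a = T/(0.85 f'_c b_f) = 336/(0.85 × 3.5 × 27) = 4.183 in.
a = 4.183 > h_f = 3.6 in: the block extends into the web. Split into flange-overhang and web parts.
C_f = 0.85 f'_c (b_f − b_w) h_f = 0.85 × 3.5 × (27 − 12.1) × 3.6 = 159.6 kips.
Remaining web compression depth: a_w = (T − C_f)/(0.85 f'_c b_w) = (336 − 159.6)/(0.85 × 3.5 × 12.1) = 4.900 in.
M_n = C_f(d − h_f/2) + (T − C_f)(d − a_w/2) = 159.6 × (29.2 − 1.8) + 176.4 × (29.2 − 2.45) = 4373.0 + 4718.7 = 9091.7 kip·in.
M_n = 9091.7/12 = 757.64 kip·ft.

M_n ≈ 758 kip·ft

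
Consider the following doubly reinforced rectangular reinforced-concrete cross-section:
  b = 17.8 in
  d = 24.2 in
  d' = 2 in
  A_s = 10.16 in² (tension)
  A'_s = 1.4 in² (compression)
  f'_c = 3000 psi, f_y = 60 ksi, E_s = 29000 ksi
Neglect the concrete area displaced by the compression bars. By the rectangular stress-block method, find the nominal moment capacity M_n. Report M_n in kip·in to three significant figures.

Assume both steels yield.
a = (A_s − A'_s) f_y/(0.85 f'_c b) = (10.16 − 1.4) × 60/(0.85 × 3 × 17.8) = 11.580 in.
c = a/β₁ = 11.580/0.85 = 13.624 in; ε'_s = 0.003(c − d')/c = 0.0026 ≥ ε_y = 0.0021, so the compression steel yields.
M_n = (A_s − A'_s) f_y (d − a/2) + A'_s f_y (d − d') = 525.6 × (24.2 − 5.79) + 84 × (24.2 − 2) = 9676.3 + 1864.8 = 11541.1 kip·in.

M_n ≈ 11500 kip·in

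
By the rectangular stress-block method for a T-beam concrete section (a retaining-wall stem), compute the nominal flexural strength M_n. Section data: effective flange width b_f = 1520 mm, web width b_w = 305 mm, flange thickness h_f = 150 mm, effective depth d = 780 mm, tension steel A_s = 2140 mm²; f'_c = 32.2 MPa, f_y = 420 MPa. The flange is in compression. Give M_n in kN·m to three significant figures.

M_n ≈ 691 kN·m

Tension: T = A_s f_y = 2140 × 420 = 898800 N.
Try a within the flange: a = T/(0.85 f'_c b_f) = 898800/(0.85 × 32.2 × 1520) = 21.60 mm.
Since a = 21.60 ≤ h_f = 150 mm, the stress block lies entirely in the flange; analyse as a rectangular beam of width b_f.
M_n = T(d − a/2) = 898800 × (780 − 10.8) = 691.36 × 10⁶ N·mm.
M_n = 691.36 kN·m.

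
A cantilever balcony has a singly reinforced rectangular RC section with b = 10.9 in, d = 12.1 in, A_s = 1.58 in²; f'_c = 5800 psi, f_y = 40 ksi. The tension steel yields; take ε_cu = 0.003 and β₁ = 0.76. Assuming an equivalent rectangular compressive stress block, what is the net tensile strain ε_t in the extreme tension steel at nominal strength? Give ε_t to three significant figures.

ε_t ≈ 0.0205

a = A_s f_y/(0.85 f'_c b) = 1.176 in.
β₁ = 0.76, so c = a/β₁ = 1.176/0.76 = 1.547 in.
From the linear strain diagram with ε_cu = 0.003: ε_t = 0.003 (d − c)/c = 0.003 × (12.1 − 1.547)/1.547 = 0.0205.
Since ε_t ≥ 0.005, the section is tension-controlled.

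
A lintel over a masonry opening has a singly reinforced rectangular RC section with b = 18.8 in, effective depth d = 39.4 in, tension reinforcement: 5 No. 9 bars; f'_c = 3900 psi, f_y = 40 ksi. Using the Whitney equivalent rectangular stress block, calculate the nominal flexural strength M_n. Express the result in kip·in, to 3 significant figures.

A_s = 5 × 1 = 5 in².
T = A_s f_y = 5 × 40 = 200 kips.
a = T/(0.85 f'_c b) = 200/(0.85 × 3.9 × 18.8) = 3.209 in.
M_n = T(d − a/2) = 200 × (39.4 − 1.6045) = 7559.1 kip·in.

M_n ≈ 7560 kip·in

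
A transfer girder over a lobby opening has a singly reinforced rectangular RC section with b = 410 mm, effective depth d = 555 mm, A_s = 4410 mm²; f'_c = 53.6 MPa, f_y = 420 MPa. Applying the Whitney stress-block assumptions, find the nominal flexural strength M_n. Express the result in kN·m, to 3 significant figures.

M_n ≈ 936 kN·m

T = A_s f_y = 4410 × 420 = 1852200 N = 1852.2 kN.
From C = T: a = T/(0.85 f'_c b) = 1852200/(0.85 × 53.6 × 410) = 99.16 mm.
M_n = T(d − a/2) = 1852.2 kN × (555 − 49.58) mm = 936.14 kN·m.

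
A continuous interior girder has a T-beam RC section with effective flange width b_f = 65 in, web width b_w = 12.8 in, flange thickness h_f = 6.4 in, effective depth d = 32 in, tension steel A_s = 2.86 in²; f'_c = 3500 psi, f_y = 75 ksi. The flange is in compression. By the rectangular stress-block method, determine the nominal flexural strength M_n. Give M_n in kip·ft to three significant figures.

Tension: T = A_s f_y = 2.86 × 75 = 214.5 kips.
Try a within the flange: a = T/(0.85 f'_c b_f) = 214.5/(0.85 × 3.5 × 65) = 1.109 in.
Since a = 1.109 ≤ h_f = 6.4 in, the stress block lies entirely in the flange; analyse as a rectangular beam of width b_f.
M_n = T(d − a/2) = 214.5 × (32 − 0.5545) = 6745.1 kip·in.
M_n = 6745.1/12 = 562.09 kip·ft.

M_n ≈ 562 kip·ft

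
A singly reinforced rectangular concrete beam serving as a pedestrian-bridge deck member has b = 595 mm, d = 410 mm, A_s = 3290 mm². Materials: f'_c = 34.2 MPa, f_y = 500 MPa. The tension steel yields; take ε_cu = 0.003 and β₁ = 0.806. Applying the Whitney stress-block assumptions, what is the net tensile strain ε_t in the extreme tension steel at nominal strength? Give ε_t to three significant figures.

ε_t ≈ 0.00742

a = A_s f_y/(0.85 f'_c b) = 95.11 mm.
β₁ = 0.806, so c = a/β₁ = 95.11/0.806 = 118.00 mm.
From the linear strain diagram with ε_cu = 0.003: ε_t = 0.003 (d − c)/c = 0.003 × (410 − 118.00)/118.00 = 0.00742.
Since ε_t ≥ 0.005, the section is tension-controlled.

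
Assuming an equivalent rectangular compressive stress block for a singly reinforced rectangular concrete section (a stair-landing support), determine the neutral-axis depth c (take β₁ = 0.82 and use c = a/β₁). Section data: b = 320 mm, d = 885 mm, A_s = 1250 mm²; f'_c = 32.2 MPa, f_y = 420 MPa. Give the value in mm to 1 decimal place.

c ≈ 73.1 mm

T = A_s f_y = 1250 × 420 = 525000 N = 525 kN.
Setting C = 0.85 f'_c a b equal to T: a = 525000/(0.85 × 32.2 × 320) = 59.942 mm.
With β₁ = 0.82, c = a/β₁ = 59.942/0.82 = 73.1 mm.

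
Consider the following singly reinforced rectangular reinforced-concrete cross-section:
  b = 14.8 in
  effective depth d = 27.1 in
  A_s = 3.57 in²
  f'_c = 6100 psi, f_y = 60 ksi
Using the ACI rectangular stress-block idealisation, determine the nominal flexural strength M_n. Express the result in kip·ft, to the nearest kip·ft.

M_n ≈ 459 kip·ft

T = A_s f_y = 3.57 × 60 = 214.2 kips.
a = T/(0.85 f'_c b) = 214.2/(0.85 × 6.1 × 14.8) = 2.791 in.
M_n = T(d − a/2) = 214.2 × (27.1 − 1.3955) = 5505.9 kip·in = 5505.9/12 = 458.83 kip·ft.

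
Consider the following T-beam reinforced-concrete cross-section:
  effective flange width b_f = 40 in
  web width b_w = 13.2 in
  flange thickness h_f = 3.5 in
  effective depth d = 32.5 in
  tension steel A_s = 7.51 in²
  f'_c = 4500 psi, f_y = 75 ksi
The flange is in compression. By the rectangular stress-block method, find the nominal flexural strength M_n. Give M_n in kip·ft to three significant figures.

M_n ≈ 1440 kip·ft

Tension: T = A_s f_y = 7.51 × 75 = 563.25 kips.
Try a within the flange: a = T/(0.85 f'_c b_f) = 563.25/(0.85 × 4.5 × 40) = 3.681 in.
a = 3.681 > h_f = 3.5 in: the block extends into the web. Split into flange-overhang and web parts.
C_f = 0.85 f'_c (b_f − b_w) h_f = 0.85 × 4.5 × (40 − 13.2) × 3.5 = 358.8 kips.
Remaining web compression depth: a_w = (T − C_f)/(0.85 f'_c b_w) = (563.25 − 358.8)/(0.85 × 4.5 × 13.2) = 4.049 in.
M_n = C_f(d − h_f/2) + (T − C_f)(d − a_w/2) = 358.8 × (32.5 − 1.75) + 204.45 × (32.5 − 2.0245) = 11033.1 + 6230.7 = 17263.8 kip·in.
M_n = 17263.8/12 = 1438.65 kip·ft.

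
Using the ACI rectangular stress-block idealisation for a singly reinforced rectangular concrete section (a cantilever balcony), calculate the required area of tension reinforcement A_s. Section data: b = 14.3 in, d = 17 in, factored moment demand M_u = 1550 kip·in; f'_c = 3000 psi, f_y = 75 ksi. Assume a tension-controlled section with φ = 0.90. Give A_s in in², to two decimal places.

M_n = M_u/φ = 1550/0.90 = 1722.22 kip·in.
From M_n = 0.85 f'_c a b (d − a/2):
a = d − √(d² − 2M_n/(0.85 f'_c b)) = 17 − √(17² − 2 × 1722.22/(0.85 × 3 × 14.3)) = 3.052 in.
A_s = 0.85 f'_c a b / f_y = 0.85 × 3 × 3.052 × 14.3 / 75 = 1.484 in².

A_s ≈ 1.48 in²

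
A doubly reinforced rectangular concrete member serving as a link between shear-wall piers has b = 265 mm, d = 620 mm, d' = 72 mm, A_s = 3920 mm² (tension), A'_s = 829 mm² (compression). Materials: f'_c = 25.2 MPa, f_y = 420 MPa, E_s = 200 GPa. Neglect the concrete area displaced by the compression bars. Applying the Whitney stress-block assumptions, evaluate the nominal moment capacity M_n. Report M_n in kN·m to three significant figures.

M_n ≈ 847 kN·m

Assume both tension and compression steel yield.
Net tension couple steel: A_s − A'_s = 3091 mm².
a = (A_s − A'_s) f_y / (0.85 f'_c b) = 1298220/(0.85 × 25.2 × 265) = 228.71 mm.
c = a/β₁ = 228.71/0.85 = 269.07 mm; ε'_s = 0.003(c − d')/c = 0.0022 ≥ f_y/E_s = 0.0021, so compression steel does yield.
M_n = (A_s − A'_s) f_y (d − a/2) + A'_s f_y (d − d') = [1298220 × (620 − 114.355) + 348180 × (620 − 72)] × 10⁻⁶ = 656.44 + 190.80 = 847.24 kN·m.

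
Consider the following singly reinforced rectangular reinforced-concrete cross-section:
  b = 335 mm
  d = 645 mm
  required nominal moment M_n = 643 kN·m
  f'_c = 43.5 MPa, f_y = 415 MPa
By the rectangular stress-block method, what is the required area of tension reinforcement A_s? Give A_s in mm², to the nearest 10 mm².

With M_n = 0.85 f'_c a b (d − a/2), solve the quadratic for a:
a = d − √(d² − 2M_n/(0.85 f'_c b)) = 645 − √(645² − 2 × 643×10⁶/(0.85 × 43.5 × 335)) = 86.25 mm.
A_s = 0.85 f'_c a b / f_y = 0.85 × 43.5 × 86.25 × 335 / 415 = 2574.3 mm².

A_s ≈ 2570 mm²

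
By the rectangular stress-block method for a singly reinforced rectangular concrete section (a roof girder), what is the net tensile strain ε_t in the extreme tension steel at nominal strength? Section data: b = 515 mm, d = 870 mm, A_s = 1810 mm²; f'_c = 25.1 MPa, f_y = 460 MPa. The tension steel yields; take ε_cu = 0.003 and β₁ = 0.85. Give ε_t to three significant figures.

ε_t ≈ 0.0263

a = A_s f_y/(0.85 f'_c b) = 75.78 mm.
β₁ = 0.85, so c = a/β₁ = 75.78/0.85 = 89.15 mm.
From the linear strain diagram with ε_cu = 0.003: ε_t = 0.003 (d − c)/c = 0.003 × (870 − 89.15)/89.15 = 0.0263.
Since ε_t ≥ 0.005, the section is tension-controlled.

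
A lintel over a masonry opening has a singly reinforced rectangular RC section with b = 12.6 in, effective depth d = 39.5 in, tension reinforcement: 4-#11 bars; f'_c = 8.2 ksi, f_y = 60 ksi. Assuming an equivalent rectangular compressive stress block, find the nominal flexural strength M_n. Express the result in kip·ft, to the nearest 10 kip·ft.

A_s = 4 × 1.56 = 6.24 in².
T = A_s f_y = 6.24 × 60 = 374.4 kips.
a = T/(0.85 f'_c b) = 374.4/(0.85 × 8.2 × 12.6) = 4.263 in.
M_n = T(d − a/2) = 374.4 × (39.5 − 2.1315) = 13990.8 kip·in = 13990.8/12 = 1165.90 kip·ft.

M_n ≈ 1170 kip·ft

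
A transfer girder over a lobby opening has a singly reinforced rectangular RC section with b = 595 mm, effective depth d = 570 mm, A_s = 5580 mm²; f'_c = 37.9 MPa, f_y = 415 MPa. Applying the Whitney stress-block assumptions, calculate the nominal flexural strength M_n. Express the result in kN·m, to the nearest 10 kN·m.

T = A_s f_y = 5580 × 415 = 2315700 N = 2315.7 kN.
From C = T: a = T/(0.85 f'_c b) = 2315700/(0.85 × 37.9 × 595) = 120.81 mm.
M_n = T(d − a/2) = 2315.7 kN × (570 − 60.405) mm = 1180.07 kN·m.

M_n ≈ 1180 kN·m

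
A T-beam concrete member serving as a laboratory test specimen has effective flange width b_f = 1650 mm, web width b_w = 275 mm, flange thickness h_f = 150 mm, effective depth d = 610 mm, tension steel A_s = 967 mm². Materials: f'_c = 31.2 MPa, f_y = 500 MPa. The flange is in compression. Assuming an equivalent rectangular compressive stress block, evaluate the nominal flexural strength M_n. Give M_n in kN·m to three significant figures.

Tension: T = A_s f_y = 967 × 500 = 483500 N.
Try a within the flange: a = T/(0.85 f'_c b_f) = 483500/(0.85 × 31.2 × 1650) = 11.05 mm.
Since a = 11.05 ≤ h_f = 150 mm, the stress block lies entirely in the flange; analyse as a rectangular beam of width b_f.
M_n = T(d − a/2) = 483500 × (610 − 5.525) = 292.26 × 10⁶ N·mm.
M_n = 292.26 kN·m.

M_n ≈ 292 kN·m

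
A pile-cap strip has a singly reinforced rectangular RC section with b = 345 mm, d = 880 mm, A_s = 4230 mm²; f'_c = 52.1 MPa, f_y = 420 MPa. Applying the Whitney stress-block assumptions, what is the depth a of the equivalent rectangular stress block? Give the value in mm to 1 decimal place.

T = A_s f_y = 4230 × 420 = 1776600 N = 1776.6 kN.
Setting C = 0.85 f'_c a b equal to T: a = 1776600/(0.85 × 52.1 × 345) = 116.3 mm.

a ≈ 116.3 mm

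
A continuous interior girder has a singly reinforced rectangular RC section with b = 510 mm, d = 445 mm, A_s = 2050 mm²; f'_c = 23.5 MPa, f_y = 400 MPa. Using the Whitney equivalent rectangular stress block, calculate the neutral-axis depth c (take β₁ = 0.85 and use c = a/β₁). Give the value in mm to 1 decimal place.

T = A_s f_y = 2050 × 400 = 820000 N = 820 kN.
Setting C = 0.85 f'_c a b equal to T: a = 820000/(0.85 × 23.5 × 510) = 80.493 mm.
With β₁ = 0.85, c = a/β₁ = 80.493/0.85 = 94.7 mm.

c ≈ 94.7 mm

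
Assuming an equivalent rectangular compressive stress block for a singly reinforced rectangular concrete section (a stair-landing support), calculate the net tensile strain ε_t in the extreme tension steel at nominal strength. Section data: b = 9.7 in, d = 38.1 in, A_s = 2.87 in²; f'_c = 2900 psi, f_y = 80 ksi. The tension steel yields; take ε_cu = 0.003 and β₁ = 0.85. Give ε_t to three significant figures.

a = A_s f_y/(0.85 f'_c b) = 9.602 in.
β₁ = 0.85, so c = a/β₁ = 9.602/0.85 = 11.296 in.
From the linear strain diagram with ε_cu = 0.003: ε_t = 0.003 (d − c)/c = 0.003 × (38.1 − 11.296)/11.296 = 0.00712.
Since ε_t ≥ 0.005, the section is tension-controlled.

ε_t ≈ 0.00712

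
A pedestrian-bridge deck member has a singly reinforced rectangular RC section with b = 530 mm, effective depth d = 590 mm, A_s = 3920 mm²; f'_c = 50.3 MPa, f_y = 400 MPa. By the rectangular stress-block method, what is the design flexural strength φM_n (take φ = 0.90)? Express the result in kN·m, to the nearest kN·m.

T = A_s f_y = 3920 × 400 = 1568000 N = 1568 kN.
From C = T: a = T/(0.85 f'_c b) = 1568000/(0.85 × 50.3 × 530) = 69.20 mm.
M_n = T(d − a/2) = 1568 kN × (590 − 34.6) mm = 870.87 kN·m.
φM_n = 0.90 × 870.87 = 783.78 kN·m.

φM_n ≈ 784 kN·m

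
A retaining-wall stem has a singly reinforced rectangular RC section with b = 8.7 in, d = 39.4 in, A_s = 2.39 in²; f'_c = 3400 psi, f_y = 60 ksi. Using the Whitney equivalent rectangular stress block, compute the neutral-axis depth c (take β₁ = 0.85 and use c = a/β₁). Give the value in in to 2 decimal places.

c ≈ 6.71 in

T = A_s f_y = 2.39 × 60 = 143.4 kips.
a = T/(0.85 f'_c b) = 143.4/(0.85 × 3.4 × 8.7) = 5.7034 in.
With β₁ = 0.85, c = a/β₁ = 5.7034/0.85 = 6.71 in.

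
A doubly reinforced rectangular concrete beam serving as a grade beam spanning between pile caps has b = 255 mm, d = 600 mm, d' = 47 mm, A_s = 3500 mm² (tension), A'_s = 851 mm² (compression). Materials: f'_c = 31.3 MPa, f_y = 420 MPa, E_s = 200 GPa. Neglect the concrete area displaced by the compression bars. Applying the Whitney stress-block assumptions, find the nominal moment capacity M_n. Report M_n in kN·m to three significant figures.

M_n ≈ 774 kN·m

Assume both tension and compression steel yield.
Net tension couple steel: A_s − A'_s = 2649 mm².
a = (A_s − A'_s) f_y / (0.85 f'_c b) = 1112580/(0.85 × 31.3 × 255) = 163.99 mm.
c = a/β₁ = 163.99/0.826 = 198.54 mm; ε'_s = 0.003(c − d')/c = 0.0023 ≥ f_y/E_s = 0.0021, so compression steel does yield.
M_n = (A_s − A'_s) f_y (d − a/2) + A'_s f_y (d − d') = [1112580 × (600 − 81.995) + 357420 × (600 − 47)] × 10⁻⁶ = 576.32 + 197.65 = 773.97 kN·m.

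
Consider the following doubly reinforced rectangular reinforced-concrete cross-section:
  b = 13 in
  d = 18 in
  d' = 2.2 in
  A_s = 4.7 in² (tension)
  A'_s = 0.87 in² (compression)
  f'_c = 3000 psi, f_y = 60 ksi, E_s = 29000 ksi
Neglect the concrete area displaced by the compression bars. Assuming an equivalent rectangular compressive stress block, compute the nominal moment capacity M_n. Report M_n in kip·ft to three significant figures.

M_n ≈ 347 kip·ft

Assume both steels yield.
a = (A_s − A'_s) f_y/(0.85 f'_c b) = (4.7 − 0.87) × 60/(0.85 × 3 × 13) = 6.932 in.
c = a/β₁ = 6.932/0.85 = 8.155 in; ε'_s = 0.003(c − d')/c = 0.0022 ≥ ε_y = 0.0021, so the compression steel yields.
M_n = (A_s − A'_s) f_y (d − a/2) + A'_s f_y (d − d') = 229.8 × (18 − 3.466) + 52.2 × (18 − 2.2) = 3339.9 + 824.8 = 4164.7 kip·in = 4164.7/12 = 347.06 kip·ft.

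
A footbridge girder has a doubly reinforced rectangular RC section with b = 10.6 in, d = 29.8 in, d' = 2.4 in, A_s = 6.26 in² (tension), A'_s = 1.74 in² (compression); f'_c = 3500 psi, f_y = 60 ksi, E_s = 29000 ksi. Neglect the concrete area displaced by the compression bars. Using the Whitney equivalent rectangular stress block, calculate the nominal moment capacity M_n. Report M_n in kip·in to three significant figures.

M_n ≈ 9780 kip·in

Assume both steels yield.
a = (A_s − A'_s) f_y/(0.85 f'_c b) = (6.26 − 1.74) × 60/(0.85 × 3.5 × 10.6) = 8.600 in.
c = a/β₁ = 8.600/0.85 = 10.118 in; ε'_s = 0.003(c − d')/c = 0.0023 ≥ ε_y = 0.0021, so the compression steel yields.
M_n = (A_s − A'_s) f_y (d − a/2) + A'_s f_y (d − d') = 271.2 × (29.8 − 4.3) + 104.4 × (29.8 − 2.4) = 6915.6 + 2860.6 = 9776.2 kip·in.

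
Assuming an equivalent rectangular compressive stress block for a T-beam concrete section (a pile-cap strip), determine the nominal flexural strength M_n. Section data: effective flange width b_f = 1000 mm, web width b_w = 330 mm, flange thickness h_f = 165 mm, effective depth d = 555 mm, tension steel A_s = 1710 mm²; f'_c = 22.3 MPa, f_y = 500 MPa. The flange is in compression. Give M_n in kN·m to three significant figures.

Tension: T = A_s f_y = 1710 × 500 = 855000 N.
Try a within the flange: a = T/(0.85 f'_c b_f) = 855000/(0.85 × 22.3 × 1000) = 45.11 mm.
Since a = 45.11 ≤ h_f = 165 mm, the stress block lies entirely in the flange; analyse as a rectangular beam of width b_f.
M_n = T(d − a/2) = 855000 × (555 − 22.555) = 455.24 × 10⁶ N·mm.
M_n = 455.24 kN·m.

M_n ≈ 455 kN·m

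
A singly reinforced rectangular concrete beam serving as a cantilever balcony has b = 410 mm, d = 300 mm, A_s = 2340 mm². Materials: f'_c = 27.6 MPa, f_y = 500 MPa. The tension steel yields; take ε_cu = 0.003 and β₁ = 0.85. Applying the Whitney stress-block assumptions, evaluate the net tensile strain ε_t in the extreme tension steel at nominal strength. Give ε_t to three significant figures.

a = A_s f_y/(0.85 f'_c b) = 121.64 mm.
β₁ = 0.85, so c = a/β₁ = 121.64/0.85 = 143.11 mm.
From the linear strain diagram with ε_cu = 0.003: ε_t = 0.003 (d − c)/c = 0.003 × (300 − 143.11)/143.11 = 0.00329.
ε_t < 0.004 — the section is over-reinforced for flexure under ACI limits.

ε_t ≈ 0.00329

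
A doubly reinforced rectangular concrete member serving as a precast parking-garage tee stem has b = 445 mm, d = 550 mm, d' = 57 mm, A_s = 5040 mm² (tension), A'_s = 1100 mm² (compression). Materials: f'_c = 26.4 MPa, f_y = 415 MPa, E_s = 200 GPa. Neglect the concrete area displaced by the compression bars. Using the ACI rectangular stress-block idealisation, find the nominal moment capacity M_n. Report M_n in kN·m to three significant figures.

Assume both tension and compression steel yield.
Net tension couple steel: A_s − A'_s = 3940 mm².
a = (A_s − A'_s) f_y / (0.85 f'_c b) = 1635100/(0.85 × 26.4 × 445) = 163.74 mm.
c = a/β₁ = 163.74/0.85 = 192.64 mm; ε'_s = 0.003(c − d')/c = 0.0021 ≥ f_y/E_s = 0.0021, so compression steel does yield.
M_n = (A_s − A'_s) f_y (d − a/2) + A'_s f_y (d − d') = [1635100 × (550 − 81.87) + 456500 × (550 − 57)] × 10⁻⁶ = 765.44 + 225.05 = 990.49 kN·m.

M_n ≈ 990 kN·m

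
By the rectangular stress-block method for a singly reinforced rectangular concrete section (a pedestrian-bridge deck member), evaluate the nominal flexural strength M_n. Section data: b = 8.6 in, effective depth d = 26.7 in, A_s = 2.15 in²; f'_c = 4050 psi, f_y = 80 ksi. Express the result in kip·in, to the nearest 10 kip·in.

M_n ≈ 4090 kip·in

T = A_s f_y = 2.15 × 80 = 172 kips.
a = T/(0.85 f'_c b) = 172/(0.85 × 4.05 × 8.6) = 5.810 in.
M_n = T(d − a/2) = 172 × (26.7 − 2.905) = 4092.7 kip·in.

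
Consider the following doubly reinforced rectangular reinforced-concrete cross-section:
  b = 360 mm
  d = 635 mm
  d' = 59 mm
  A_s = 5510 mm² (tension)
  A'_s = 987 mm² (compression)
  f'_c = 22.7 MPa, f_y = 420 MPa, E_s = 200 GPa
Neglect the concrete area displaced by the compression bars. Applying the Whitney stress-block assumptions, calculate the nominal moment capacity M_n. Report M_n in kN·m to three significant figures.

Assume both tension and compression steel yield.
Net tension couple steel: A_s − A'_s = 4523 mm².
a = (A_s − A'_s) f_y / (0.85 f'_c b) = 1899660/(0.85 × 22.7 × 360) = 273.48 mm.
c = a/β₁ = 273.48/0.85 = 321.74 mm; ε'_s = 0.003(c − d')/c = 0.0024 ≥ f_y/E_s = 0.0021, so compression steel does yield.
M_n = (A_s − A'_s) f_y (d − a/2) + A'_s f_y (d − d') = [1899660 × (635 − 136.74) + 414540 × (635 − 59)] × 10⁻⁶ = 946.52 + 238.78 = 1185.30 kN·m.

M_n ≈ 1190 kN·m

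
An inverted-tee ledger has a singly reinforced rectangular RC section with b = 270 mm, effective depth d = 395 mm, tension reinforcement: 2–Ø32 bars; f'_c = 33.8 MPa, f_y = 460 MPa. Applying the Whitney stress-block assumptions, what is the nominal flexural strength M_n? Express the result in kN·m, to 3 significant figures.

M_n ≈ 257 kN·m

A_s = 2 × 804 = 1608 mm².
T = A_s f_y = 1608 × 460 = 739680 N = 739.68 kN.
From C = T: a = T/(0.85 f'_c b) = 739680/(0.85 × 33.8 × 270) = 95.36 mm.
M_n = T(d − a/2) = 739.68 kN × (395 − 47.68) mm = 256.91 kN·m.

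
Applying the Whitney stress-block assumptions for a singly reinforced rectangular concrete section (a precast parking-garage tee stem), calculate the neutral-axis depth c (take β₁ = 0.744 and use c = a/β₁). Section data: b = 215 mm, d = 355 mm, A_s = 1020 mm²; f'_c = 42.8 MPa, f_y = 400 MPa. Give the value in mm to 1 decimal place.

c ≈ 70.1 mm

T = A_s f_y = 1020 × 400 = 408000 N = 408 kN.
Setting C = 0.85 f'_c a b equal to T: a = 408000/(0.85 × 42.8 × 215) = 52.163 mm.
With β₁ = 0.744, c = a/β₁ = 52.163/0.744 = 70.1 mm.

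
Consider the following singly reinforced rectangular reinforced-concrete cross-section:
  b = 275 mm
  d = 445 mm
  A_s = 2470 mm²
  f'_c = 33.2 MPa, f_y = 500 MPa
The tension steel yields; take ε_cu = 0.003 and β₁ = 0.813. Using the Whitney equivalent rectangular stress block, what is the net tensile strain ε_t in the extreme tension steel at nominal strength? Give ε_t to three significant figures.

a = A_s f_y/(0.85 f'_c b) = 159.14 mm.
β₁ = 0.813, so c = a/β₁ = 159.14/0.813 = 195.74 mm.
From the linear strain diagram with ε_cu = 0.003: ε_t = 0.003 (d − c)/c = 0.003 × (445 − 195.74)/195.74 = 0.00382.
ε_t < 0.004 — the section is over-reinforced for flexure under ACI limits.

ε_t ≈ 0.00382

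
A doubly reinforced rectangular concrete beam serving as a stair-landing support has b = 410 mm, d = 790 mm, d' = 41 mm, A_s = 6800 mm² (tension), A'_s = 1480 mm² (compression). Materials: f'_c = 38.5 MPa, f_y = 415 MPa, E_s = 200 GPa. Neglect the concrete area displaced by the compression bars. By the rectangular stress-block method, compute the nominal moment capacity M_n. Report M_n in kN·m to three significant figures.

M_n ≈ 2020 kN·m

Assume both tension and compression steel yield.
Net tension couple steel: A_s − A'_s = 5320 mm².
a = (A_s − A'_s) f_y / (0.85 f'_c b) = 2207800/(0.85 × 38.5 × 410) = 164.55 mm.
c = a/β₁ = 164.55/0.775 = 212.32 mm; ε'_s = 0.003(c − d')/c = 0.0024 ≥ f_y/E_s = 0.0021, so compression steel does yield.
M_n = (A_s − A'_s) f_y (d − a/2) + A'_s f_y (d − d') = [2207800 × (790 − 82.275) + 614200 × (790 − 41)] × 10⁻⁶ = 1562.52 + 460.04 = 2022.56 kN·m.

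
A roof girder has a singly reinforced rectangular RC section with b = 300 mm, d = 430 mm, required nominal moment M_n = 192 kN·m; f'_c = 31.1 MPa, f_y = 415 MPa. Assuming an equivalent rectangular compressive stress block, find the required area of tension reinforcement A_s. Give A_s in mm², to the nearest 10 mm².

With M_n = 0.85 f'_c a b (d − a/2), solve the quadratic for a:
a = d − √(d² − 2M_n/(0.85 f'_c b)) = 430 − √(430² − 2 × 192×10⁶/(0.85 × 31.1 × 300)) = 60.57 mm.
A_s = 0.85 f'_c a b / f_y = 0.85 × 31.1 × 60.57 × 300 / 415 = 1157.5 mm².

A_s ≈ 1160 mm²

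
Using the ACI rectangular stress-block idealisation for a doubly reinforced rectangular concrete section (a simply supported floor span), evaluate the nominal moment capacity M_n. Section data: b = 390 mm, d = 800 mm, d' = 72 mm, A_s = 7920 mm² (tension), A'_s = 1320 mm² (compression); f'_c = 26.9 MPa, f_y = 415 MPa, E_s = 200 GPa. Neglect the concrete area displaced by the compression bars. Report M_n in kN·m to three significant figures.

M_n ≈ 2170 kN·m

Assume both tension and compression steel yield.
Net tension couple steel: A_s − A'_s = 6600 mm².
a = (A_s − A'_s) f_y / (0.85 f'_c b) = 2739000/(0.85 × 26.9 × 390) = 307.15 mm.
c = a/β₁ = 307.15/0.85 = 361.35 mm; ε'_s = 0.003(c − d')/c = 0.0024 ≥ f_y/E_s = 0.0021, so compression steel does yield.
M_n = (A_s − A'_s) f_y (d − a/2) + A'_s f_y (d − d') = [2739000 × (800 − 153.575) + 547800 × (800 − 72)] × 10⁻⁶ = 1770.56 + 398.80 = 2169.36 kN·m.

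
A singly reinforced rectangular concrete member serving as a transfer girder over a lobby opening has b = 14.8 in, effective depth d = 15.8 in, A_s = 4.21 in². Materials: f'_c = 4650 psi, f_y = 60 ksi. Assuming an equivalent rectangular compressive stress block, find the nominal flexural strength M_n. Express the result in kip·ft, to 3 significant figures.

M_n ≈ 287 kip·ft

T = A_s f_y = 4.21 × 60 = 252.6 kips.
a = T/(0.85 f'_c b) = 252.6/(0.85 × 4.65 × 14.8) = 4.318 in.
M_n = T(d − a/2) = 252.6 × (15.8 − 2.159) = 3445.7 kip·in = 3445.7/12 = 287.14 kip·ft.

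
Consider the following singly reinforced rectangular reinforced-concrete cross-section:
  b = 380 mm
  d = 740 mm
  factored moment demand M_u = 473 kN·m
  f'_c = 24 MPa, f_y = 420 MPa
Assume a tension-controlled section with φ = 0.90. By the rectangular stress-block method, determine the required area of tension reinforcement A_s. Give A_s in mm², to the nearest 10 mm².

A_s ≈ 1810 mm²

M_n = M_u/φ = 473/0.90 = 525.556 kN·m.
With M_n = 0.85 f'_c a b (d − a/2), solve the quadratic for a:
a = d − √(d² − 2M_n/(0.85 f'_c b)) = 740 − √(740² − 2 × 525.556×10⁶/(0.85 × 24 × 380)) = 98.12 mm.
A_s = 0.85 f'_c a b / f_y = 0.85 × 24 × 98.12 × 380 / 420 = 1811.0 mm².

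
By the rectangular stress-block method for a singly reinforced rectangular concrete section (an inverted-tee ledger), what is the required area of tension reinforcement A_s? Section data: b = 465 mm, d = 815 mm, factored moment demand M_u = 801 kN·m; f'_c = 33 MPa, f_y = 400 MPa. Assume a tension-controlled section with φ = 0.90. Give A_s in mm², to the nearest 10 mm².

M_n = M_u/φ = 801/0.90 = 890 kN·m.
With M_n = 0.85 f'_c a b (d − a/2), solve the quadratic for a:
a = d − √(d² − 2M_n/(0.85 f'_c b)) = 815 − √(815² − 2 × 890×10⁶/(0.85 × 33 × 465)) = 88.53 mm.
A_s = 0.85 f'_c a b / f_y = 0.85 × 33 × 88.53 × 465 / 400 = 2886.8 mm².

A_s ≈ 2890 mm²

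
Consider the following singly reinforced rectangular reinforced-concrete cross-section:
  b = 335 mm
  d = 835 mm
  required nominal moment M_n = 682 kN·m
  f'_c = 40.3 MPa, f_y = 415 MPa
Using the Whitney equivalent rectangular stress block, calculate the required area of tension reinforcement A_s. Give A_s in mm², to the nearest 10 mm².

A_s ≈ 2060 mm²

With M_n = 0.85 f'_c a b (d − a/2), solve the quadratic for a:
a = d − √(d² − 2M_n/(0.85 f'_c b)) = 835 − √(835² − 2 × 682×10⁶/(0.85 × 40.3 × 335)) = 74.50 mm.
A_s = 0.85 f'_c a b / f_y = 0.85 × 40.3 × 74.50 × 335 / 415 = 2060.0 mm².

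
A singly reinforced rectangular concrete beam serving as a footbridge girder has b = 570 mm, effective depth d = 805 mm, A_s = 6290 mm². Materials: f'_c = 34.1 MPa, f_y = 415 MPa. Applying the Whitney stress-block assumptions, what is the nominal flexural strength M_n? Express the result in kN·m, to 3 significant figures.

M_n ≈ 1900 kN·m

T = A_s f_y = 6290 × 415 = 2610350 N = 2610.35 kN.
From C = T: a = T/(0.85 f'_c b) = 2610350/(0.85 × 34.1 × 570) = 158.00 mm.
M_n = T(d − a/2) = 2610.35 kN × (805 − 79) mm = 1895.11 kN·m.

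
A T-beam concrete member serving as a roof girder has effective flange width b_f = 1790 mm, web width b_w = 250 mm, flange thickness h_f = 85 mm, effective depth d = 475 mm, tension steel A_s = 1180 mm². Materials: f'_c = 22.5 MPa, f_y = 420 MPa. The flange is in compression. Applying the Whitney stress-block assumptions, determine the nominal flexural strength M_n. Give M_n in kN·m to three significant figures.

M_n ≈ 232 kN·m

Tension: T = A_s f_y = 1180 × 420 = 495600 N.
Try a within the flange: a = T/(0.85 f'_c b_f) = 495600/(0.85 × 22.5 × 1790) = 14.48 mm.
Since a = 14.48 ≤ h_f = 85 mm, the stress block lies entirely in the flange; analyse as a rectangular beam of width b_f.
M_n = T(d − a/2) = 495600 × (475 − 7.24) = 231.82 × 10⁶ N·mm.
M_n = 231.82 kN·m.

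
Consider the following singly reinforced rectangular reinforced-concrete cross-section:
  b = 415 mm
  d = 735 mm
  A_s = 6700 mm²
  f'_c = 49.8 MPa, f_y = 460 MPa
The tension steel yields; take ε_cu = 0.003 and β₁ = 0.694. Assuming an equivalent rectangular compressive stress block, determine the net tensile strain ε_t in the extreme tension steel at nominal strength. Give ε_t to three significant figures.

ε_t ≈ 0.00572

a = A_s f_y/(0.85 f'_c b) = 175.44 mm.
β₁ = 0.694, so c = a/β₁ = 175.44/0.694 = 252.80 mm.
From the linear strain diagram with ε_cu = 0.003: ε_t = 0.003 (d − c)/c = 0.003 × (735 − 252.80)/252.80 = 0.00572.
Since ε_t ≥ 0.005, the section is tension-controlled.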